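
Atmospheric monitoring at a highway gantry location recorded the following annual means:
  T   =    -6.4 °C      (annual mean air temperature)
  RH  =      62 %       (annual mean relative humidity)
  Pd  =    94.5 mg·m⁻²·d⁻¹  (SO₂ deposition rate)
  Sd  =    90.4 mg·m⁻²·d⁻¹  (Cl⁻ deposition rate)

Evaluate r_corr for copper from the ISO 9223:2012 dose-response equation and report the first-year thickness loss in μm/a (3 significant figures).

copper: temperature factor f = +0.126·(-16.4) = -2.0664
  SO₂ term: 0.0053·94.5^0.26·exp(0.059·62-2.0664) = 0.08494
  Sd branch = 0.01025·Sd^0.27·e^(0.036·RH+0.049·T) = 0.2355 μm/a
  r_corr = 0.08494 + 0.2355 = 0.3205 μm/a

r_corr = 0.320 μm/a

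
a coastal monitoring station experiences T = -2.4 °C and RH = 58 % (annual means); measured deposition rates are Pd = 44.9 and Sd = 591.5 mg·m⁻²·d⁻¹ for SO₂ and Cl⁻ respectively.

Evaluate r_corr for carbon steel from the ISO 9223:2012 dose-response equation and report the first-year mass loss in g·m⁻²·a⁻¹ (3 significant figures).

carbon steel: f(T) = +0.150·(T−10) [T≤10 °C] = -1.8600
  SO₂ term: 1.77·44.9^0.52·exp(0.02·58-1.8600) = 6.355
  Sd branch = 0.102·Sd^0.62·e^(0.033·RH+0.04·T) = 32.87 μm/a
  r_corr = 6.355 + 32.87 = 39.22 μm/a
Convert to mass loss: 39.22 μm/a × 7.85 g/cm³ = 307.9 g·m⁻²·a⁻¹

r_corr = 308 g·m⁻²·a⁻¹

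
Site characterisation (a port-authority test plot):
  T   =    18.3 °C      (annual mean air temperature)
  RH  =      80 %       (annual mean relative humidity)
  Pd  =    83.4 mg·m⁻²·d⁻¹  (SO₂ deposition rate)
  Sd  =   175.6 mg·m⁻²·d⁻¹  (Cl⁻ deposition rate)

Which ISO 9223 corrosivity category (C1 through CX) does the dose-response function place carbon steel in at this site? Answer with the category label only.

carbon steel: temperature factor f = -0.054·(8.3) = -0.4482
  SO₂ term: 1.77·83.4^0.52·exp(0.02·80-0.4482) = 55.87
  Sd branch = 0.102·Sd^0.62·e^(0.033·RH+0.04·T) = 73.22 μm/a
  sum: 55.87 + 73.22 → r_corr = 129.1 μm/a
ISO 9223 Table 2 (carbon steel): 80 < 129 ≤ 200 μm/a ⇒ C5

C5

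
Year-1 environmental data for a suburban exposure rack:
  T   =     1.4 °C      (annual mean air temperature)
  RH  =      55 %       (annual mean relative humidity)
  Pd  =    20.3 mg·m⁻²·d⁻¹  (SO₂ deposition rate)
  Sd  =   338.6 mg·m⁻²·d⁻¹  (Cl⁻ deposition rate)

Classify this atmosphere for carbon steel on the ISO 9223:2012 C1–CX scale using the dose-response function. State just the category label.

carbon steel: T≤10 °C ⇒ hinge +0.150·(1.4−10) = -1.2900
  Pd branch = 1.77·Pd^0.52·e^(0.02·RH+f) = 7.004 μm/a
  Sd branch = 0.102·Sd^0.62·e^(0.033·RH+0.04·T) = 24.52 μm/a
  r_corr = 7.004 + 24.52 = 31.53 μm/a
31.5 μm/a falls in (25, 50] for carbon steel → category C3

C3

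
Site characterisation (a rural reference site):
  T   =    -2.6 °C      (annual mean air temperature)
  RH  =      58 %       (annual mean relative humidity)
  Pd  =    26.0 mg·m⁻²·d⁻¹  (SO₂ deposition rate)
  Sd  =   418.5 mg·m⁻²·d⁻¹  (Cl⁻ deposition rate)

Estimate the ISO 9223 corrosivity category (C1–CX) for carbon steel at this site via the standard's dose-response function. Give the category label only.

C3

carbon steel: temperature factor f = +0.150·(-12.6) = -1.8900
  Pd branch = 1.77·Pd^0.52·e^(0.02·RH+f) = 4.642 μm/a
  Cl⁻ term: 0.102·418.5^0.62·exp(0.033·58+0.04·-2.6) = 26.31
  sum: 4.642 + 26.31 → r_corr = 30.95 μm/a
Category bounds: 25…50 μm/a bracket r_corr ⇒ C3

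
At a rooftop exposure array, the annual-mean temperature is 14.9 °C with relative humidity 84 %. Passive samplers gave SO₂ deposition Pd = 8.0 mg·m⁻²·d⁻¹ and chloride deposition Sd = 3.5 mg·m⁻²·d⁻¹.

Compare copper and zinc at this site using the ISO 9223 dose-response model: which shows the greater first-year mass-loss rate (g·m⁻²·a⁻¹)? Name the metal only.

copper: temperature factor f = -0.080·(4.9) = -0.3920
  SO₂ term: 0.0053·8.0^0.26·exp(0.059·84-0.3920) = 0.8734
  Sd branch = 0.01025·Sd^0.27·e^(0.036·RH+0.049·T) = 0.6138 μm/a
  r_corr = 0.8734 + 0.6138 = 1.487 μm/a
  mass loss = 1.487 μm/a × 8.96 g/cm³ = 13.32 g·m⁻²·a⁻¹
zinc: temperature factor f = -0.071·(4.9) = -0.3479
  SO₂ term: 0.0129·8.0^0.44·exp(0.046·84-0.3479) = 1.084
  Sd branch = 0.0175·Sd^0.57·e^(0.008·RH+0.085·T) = 0.2483 μm/a
  sum: 1.084 + 0.2483 → r_corr = 1.332 μm/a
  mass loss = 1.332 μm/a × 7.14 g/cm³ = 9.512 g·m⁻²·a⁻¹
Ordering by g·m⁻²·a⁻¹: copper (13.3) > zinc (9.51)

copper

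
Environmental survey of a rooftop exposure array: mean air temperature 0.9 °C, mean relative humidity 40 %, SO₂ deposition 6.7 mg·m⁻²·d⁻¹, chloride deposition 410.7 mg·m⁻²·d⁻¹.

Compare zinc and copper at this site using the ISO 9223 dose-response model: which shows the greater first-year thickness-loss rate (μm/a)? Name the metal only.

zinc

zinc: f(T) = +0.038·(T−10) [T≤10 °C] = -0.3458
  sulphur-dioxide contribution → 0.1327 μm/a
  chloride contribution → 0.8034 μm/a
  ⇒ r_corr(zinc) = 0.9362 μm/a
copper: temperature factor f = +0.126·(-9.1) = -1.1466
  sulphur-dioxide contribution → 0.02924 μm/a
  chloride contribution → 0.2296 μm/a
  ⇒ r_corr(copper) = 0.2588 μm/a
Ordering by μm/a: zinc (0.936) > copper (0.259)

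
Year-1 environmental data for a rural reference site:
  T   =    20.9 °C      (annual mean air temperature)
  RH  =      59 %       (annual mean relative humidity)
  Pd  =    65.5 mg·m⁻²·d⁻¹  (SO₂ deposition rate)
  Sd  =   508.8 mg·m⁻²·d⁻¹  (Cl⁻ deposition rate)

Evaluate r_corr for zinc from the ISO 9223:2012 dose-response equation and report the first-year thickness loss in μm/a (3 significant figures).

r_corr = 6.35 μm/a

zinc: temperature factor f = -0.071·(10.9) = -0.7739
  SO₂ term: 0.0129·65.5^0.44·exp(0.046·59-0.7739) = 0.5653
  Cl⁻ term: 0.0175·508.8^0.57·exp(0.008·59+0.085·20.9) = 5.785
  r_corr = 0.5653 + 5.785 = 6.35 μm/a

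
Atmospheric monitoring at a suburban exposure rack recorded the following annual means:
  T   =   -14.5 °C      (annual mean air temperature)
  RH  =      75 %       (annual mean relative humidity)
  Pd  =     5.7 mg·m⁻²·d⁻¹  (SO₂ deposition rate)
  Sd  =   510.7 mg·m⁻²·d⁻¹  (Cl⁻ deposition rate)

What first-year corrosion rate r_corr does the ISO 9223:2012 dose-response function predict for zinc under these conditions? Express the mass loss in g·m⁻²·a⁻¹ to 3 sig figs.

r_corr = 4.78 g·m⁻²·a⁻¹

zinc: f(T) = +0.038·(T−10) [T≤10 °C] = -0.9310
  SO₂ term: 0.0129·5.7^0.44·exp(0.046·75-0.9310) = 0.3445
  Cl⁻ term: 0.0175·510.7^0.57·exp(0.008·75+0.085·-14.5) = 0.3251
  r_corr = 0.3445 + 0.3251 = 0.6696 μm/a
Convert to mass loss: 0.6696 μm/a × 7.14 g/cm³ = 4.781 g·m⁻²·a⁻¹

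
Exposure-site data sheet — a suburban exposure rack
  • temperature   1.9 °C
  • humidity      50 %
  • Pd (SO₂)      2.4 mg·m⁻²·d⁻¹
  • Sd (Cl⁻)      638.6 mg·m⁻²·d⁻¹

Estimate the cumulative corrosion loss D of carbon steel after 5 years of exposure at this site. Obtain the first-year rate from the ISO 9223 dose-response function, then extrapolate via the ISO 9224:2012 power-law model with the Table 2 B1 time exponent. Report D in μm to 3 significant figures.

carbon steel: temperature factor f = +0.150·(-8.1) = -1.2150
  SO₂ term: 1.77·2.4^0.52·exp(0.02·50-1.2150) = 2.251
  Sd branch = 0.102·Sd^0.62·e^(0.033·RH+0.04·T) = 31.44 μm/a
  sum: 2.251 + 31.44 → r_corr = 33.69 μm/a
Power-law: D(5) = r_corr · 5^0.523
  D(5) = 33.69 × 5^0.523 = 33.69 × 2.32 = 78.17 μm

D(5) = 78.2 μm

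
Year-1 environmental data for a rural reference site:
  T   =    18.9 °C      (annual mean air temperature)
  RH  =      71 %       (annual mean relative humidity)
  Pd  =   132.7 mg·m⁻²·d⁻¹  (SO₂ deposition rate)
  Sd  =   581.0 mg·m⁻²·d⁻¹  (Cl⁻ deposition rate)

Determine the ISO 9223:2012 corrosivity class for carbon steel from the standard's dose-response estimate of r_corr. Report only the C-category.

C5

carbon steel: T>10 °C ⇒ hinge -0.054·(18.9−10) = -0.4806
  SO₂ term: 1.77·132.7^0.52·exp(0.02·71-0.4806) = 57.52
  Cl⁻ term: 0.102·581.0^0.62·exp(0.033·71+0.04·18.9) = 117
  sum: 57.52 + 117 → r_corr = 174.5 μm/a
175 μm/a falls in (80, 200] for carbon steel → category C5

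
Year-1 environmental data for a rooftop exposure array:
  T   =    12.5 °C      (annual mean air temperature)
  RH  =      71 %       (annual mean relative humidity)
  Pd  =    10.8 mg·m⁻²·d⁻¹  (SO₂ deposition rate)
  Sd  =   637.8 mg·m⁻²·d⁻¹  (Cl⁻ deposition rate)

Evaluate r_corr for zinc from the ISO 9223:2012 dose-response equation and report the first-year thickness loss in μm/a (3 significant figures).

zinc: T>10 °C ⇒ hinge -0.071·(12.5−10) = -0.1775
  Pd branch = 0.0129·Pd^0.44·e^(0.046·RH+f) = 0.8065 μm/a
  Cl⁻ term: 0.0175·637.8^0.57·exp(0.008·71+0.085·12.5) = 3.547
  sum: 0.8065 + 3.547 → r_corr = 4.353 μm/a

r_corr = 4.35 μm/a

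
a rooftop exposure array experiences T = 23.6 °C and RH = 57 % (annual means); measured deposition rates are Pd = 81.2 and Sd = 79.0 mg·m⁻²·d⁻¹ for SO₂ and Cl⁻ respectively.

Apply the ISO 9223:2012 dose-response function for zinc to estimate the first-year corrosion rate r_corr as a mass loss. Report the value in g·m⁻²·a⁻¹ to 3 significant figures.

zinc: f(T) = -0.071·(T−10) [T>10 °C] = -0.9656
  Pd branch = 0.0129·Pd^0.44·e^(0.046·RH+f) = 0.4679 μm/a
  Sd branch = 0.0175·Sd^0.57·e^(0.008·RH+0.085·T) = 2.477 μm/a
  sum: 0.4679 + 2.477 → r_corr = 2.945 μm/a
Convert to mass loss: 2.945 μm/a × 7.14 g/cm³ = 21.03 g·m⁻²·a⁻¹

r_corr = 21.0 g·m⁻²·a⁻¹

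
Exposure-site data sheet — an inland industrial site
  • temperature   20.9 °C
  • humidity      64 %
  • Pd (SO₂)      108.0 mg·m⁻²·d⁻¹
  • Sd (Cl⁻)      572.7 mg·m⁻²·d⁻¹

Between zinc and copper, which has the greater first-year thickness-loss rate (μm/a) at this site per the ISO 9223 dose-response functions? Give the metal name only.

zinc: T>10 °C ⇒ hinge -0.071·(20.9−10) = -0.7739
  SO₂ term: 0.0129·108.0^0.44·exp(0.046·64-0.7739) = 0.8867
  Cl⁻ term: 0.0175·572.7^0.57·exp(0.008·64+0.085·20.9) = 6.441
  sum: 0.8867 + 6.441 → r_corr = 7.327 μm/a
copper: f(T) = -0.080·(T−10) [T>10 °C] = -0.8720
  Pd branch = 0.0053·Pd^0.26·e^(0.059·RH+f) = 0.3267 μm/a
  Sd branch = 0.01025·Sd^0.27·e^(0.036·RH+0.049·T) = 1.588 μm/a
  sum: 0.3267 + 1.588 → r_corr = 1.914 μm/a
Ordering by μm/a: zinc (7.33) > copper (1.91)

zinc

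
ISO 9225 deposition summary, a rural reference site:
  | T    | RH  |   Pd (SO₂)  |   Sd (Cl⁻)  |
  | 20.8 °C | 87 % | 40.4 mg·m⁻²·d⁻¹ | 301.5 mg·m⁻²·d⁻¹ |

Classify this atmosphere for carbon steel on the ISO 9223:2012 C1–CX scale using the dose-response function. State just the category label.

C5

carbon steel: T>10 °C ⇒ hinge -0.054·(20.8−10) = -0.5832
  SO₂ term: 1.77·40.4^0.52·exp(0.02·87-0.5832) = 38.52
  Sd branch = 0.102·Sd^0.62·e^(0.033·RH+0.04·T) = 142.5 μm/a
  sum: 38.52 + 142.5 → r_corr = 181.1 μm/a
Category bounds: 80…200 μm/a bracket r_corr ⇒ C5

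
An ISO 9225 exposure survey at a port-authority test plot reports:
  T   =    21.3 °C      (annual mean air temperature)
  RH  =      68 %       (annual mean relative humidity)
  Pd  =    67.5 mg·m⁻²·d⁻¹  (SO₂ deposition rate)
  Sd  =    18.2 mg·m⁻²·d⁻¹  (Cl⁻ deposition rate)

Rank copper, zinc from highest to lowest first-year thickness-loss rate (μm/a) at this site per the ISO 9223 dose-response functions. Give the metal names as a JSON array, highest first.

copper: temperature factor f = -0.080·(11.3) = -0.9040
  SO₂ term: 0.0053·67.5^0.26·exp(0.059·68-0.9040) = 0.3546
  Sd branch = 0.01025·Sd^0.27·e^(0.036·RH+0.049·T) = 0.7368 μm/a
  r_corr = 0.3546 + 0.7368 = 1.091 μm/a
zinc: f(T) = -0.071·(T−10) [T>10 °C] = -0.8023
  SO₂ term: 0.0129·67.5^0.44·exp(0.046·68-0.8023) = 0.8424
  Sd branch = 0.0175·Sd^0.57·e^(0.008·RH+0.085·T) = 0.9634 μm/a
  r_corr = 0.8424 + 0.9634 = 1.806 μm/a
Ordering by μm/a: zinc (1.81) > copper (1.09)

["zinc", "copper"]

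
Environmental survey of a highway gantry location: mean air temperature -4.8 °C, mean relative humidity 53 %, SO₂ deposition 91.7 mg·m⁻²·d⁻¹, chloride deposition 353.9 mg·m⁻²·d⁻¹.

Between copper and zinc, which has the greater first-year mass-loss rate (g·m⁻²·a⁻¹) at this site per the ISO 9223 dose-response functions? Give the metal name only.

zinc

copper: temperature factor f = +0.126·(-14.8) = -1.8648
  sulphur-dioxide contribution → 0.06063 μm/a
  chloride contribution → 0.2663 μm/a
  ⇒ r_corr(copper) = 0.3269 μm/a
  mass loss = 0.3269 μm/a × 8.96 g/cm³ = 2.929 g·m⁻²·a⁻¹
zinc: f(T) = +0.038·(T−10) [T≤10 °C] = -0.5624
  sulphur-dioxide contribution → 0.6146 μm/a
  chloride contribution → 0.5045 μm/a
  ⇒ r_corr(zinc) = 1.119 μm/a
  mass loss = 1.119 μm/a × 7.14 g/cm³ = 7.99 g·m⁻²·a⁻¹
Ordering by g·m⁻²·a⁻¹: zinc (7.99) > copper (2.93)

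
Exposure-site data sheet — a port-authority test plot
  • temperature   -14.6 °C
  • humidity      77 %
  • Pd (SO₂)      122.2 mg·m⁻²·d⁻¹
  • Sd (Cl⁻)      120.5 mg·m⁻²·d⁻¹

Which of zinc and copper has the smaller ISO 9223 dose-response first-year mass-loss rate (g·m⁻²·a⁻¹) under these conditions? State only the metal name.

zinc: T≤10 °C ⇒ hinge +0.038·(-14.6−10) = -0.9348
  SO₂ term: 0.0129·122.2^0.44·exp(0.046·77-0.9348) = 1.449
  Sd branch = 0.0175·Sd^0.57·e^(0.008·RH+0.085·T) = 0.1438 μm/a
  r_corr = 1.449 + 0.1438 = 1.593 μm/a
  mass loss = 1.593 μm/a × 7.14 g/cm³ = 11.38 g·m⁻²·a⁻¹
copper: f(T) = +0.126·(T−10) [T≤10 °C] = -3.0996
  Pd branch = 0.0053·Pd^0.26·e^(0.059·RH+f) = 0.0783 μm/a
  Sd branch = 0.01025·Sd^0.27·e^(0.036·RH+0.049·T) = 0.2923 μm/a
  sum: 0.0783 + 0.2923 → r_corr = 0.3706 μm/a
  mass loss = 0.3706 μm/a × 8.96 g/cm³ = 3.32 g·m⁻²·a⁻¹
Ordering by g·m⁻²·a⁻¹: zinc (11.4) > copper (3.32)

copper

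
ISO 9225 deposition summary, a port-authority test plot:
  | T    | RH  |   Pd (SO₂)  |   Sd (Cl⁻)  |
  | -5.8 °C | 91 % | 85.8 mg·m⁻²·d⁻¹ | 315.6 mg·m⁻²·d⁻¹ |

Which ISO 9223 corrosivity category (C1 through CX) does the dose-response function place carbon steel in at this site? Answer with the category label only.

C4

carbon steel: temperature factor f = +0.150·(-15.8) = -2.3700
  sulphur-dioxide contribution → 10.34 μm/a
  chloride contribution → 57.74 μm/a
  total first-year rate 68.08 μm/a
Category bounds: 50…80 μm/a bracket r_corr ⇒ C4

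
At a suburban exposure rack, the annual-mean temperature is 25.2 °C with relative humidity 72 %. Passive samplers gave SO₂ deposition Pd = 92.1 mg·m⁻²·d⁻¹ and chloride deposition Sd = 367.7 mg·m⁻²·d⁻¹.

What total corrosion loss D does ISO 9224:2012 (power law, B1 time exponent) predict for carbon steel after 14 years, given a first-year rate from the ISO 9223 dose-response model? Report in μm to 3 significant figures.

D(14) = 603 μm

carbon steel: f(T) = -0.054·(T−10) [T>10 °C] = -0.8208
  Pd branch = 1.77·Pd^0.52·e^(0.02·RH+f) = 34.54 μm/a
  Cl⁻ term: 0.102·367.7^0.62·exp(0.033·72+0.04·25.2) = 117.2
  r_corr = 34.54 + 117.2 = 151.7 μm/a
Power-law: D(14) = r_corr · 14^0.523
  D(14) = 151.7 × 14^0.523 = 151.7 × 3.976 = 603.2 μm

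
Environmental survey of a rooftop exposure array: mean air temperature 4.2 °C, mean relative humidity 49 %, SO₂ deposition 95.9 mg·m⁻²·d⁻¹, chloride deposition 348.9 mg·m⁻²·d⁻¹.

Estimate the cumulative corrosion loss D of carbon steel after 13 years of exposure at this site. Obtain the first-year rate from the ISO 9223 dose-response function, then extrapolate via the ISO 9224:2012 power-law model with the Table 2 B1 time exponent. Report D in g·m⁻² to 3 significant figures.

D(13) = 1.32e+03 g·m⁻²

carbon steel: T≤10 °C ⇒ hinge +0.150·(4.2−10) = -0.8700
  SO₂ term: 1.77·95.9^0.52·exp(0.02·49-0.8700) = 21.2
  Sd branch = 0.102·Sd^0.62·e^(0.033·RH+0.04·T) = 22.92 μm/a
  r_corr = 21.2 + 22.92 = 44.12 μm/a
ISO 9224: D(t) = r_corr · t^b with b = 0.523 (carbon steel, B1)
  D(13) = 44.12 × 13^0.523 = 44.12 × 3.825 = 168.8 μm
  Mass loss = 168.8 μm × 7.85 g/cm³ = 1325 g·m⁻²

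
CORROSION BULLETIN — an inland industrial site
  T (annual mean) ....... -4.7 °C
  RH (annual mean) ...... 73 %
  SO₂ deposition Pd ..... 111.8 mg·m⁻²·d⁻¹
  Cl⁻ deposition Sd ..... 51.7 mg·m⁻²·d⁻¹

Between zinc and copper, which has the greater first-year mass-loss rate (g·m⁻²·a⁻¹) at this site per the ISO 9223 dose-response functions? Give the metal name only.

zinc

zinc: T≤10 °C ⇒ hinge +0.038·(-4.7−10) = -0.5586
  SO₂ term: 0.0129·111.8^0.44·exp(0.046·73-0.5586) = 1.689
  Cl⁻ term: 0.0175·51.7^0.57·exp(0.008·73+0.085·-4.7) = 0.1995
  r_corr = 1.689 + 0.1995 = 1.889 μm/a
  mass loss = 1.889 μm/a × 7.14 g/cm³ = 13.48 g·m⁻²·a⁻¹
copper: T≤10 °C ⇒ hinge +0.126·(-4.7−10) = -1.8522
  Pd branch = 0.0053·Pd^0.26·e^(0.059·RH+f) = 0.2104 μm/a
  Sd branch = 0.01025·Sd^0.27·e^(0.036·RH+0.049·T) = 0.3271 μm/a
  r_corr = 0.2104 + 0.3271 = 0.5375 μm/a
  mass loss = 0.5375 μm/a × 8.96 g/cm³ = 4.816 g·m⁻²·a⁻¹
Ordering by g·m⁻²·a⁻¹: zinc (13.5) > copper (4.82)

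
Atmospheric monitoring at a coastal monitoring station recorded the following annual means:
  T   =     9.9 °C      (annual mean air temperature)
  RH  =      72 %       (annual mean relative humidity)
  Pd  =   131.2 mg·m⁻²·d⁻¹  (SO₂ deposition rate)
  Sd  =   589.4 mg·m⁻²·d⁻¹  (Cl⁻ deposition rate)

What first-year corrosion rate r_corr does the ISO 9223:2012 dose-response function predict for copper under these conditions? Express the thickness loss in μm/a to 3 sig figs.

copper: temperature factor f = +0.126·(-0.1) = -0.0126
  SO₂ term: 0.0053·131.2^0.26·exp(0.059·72-0.0126) = 1.301
  Cl⁻ term: 0.01025·589.4^0.27·exp(0.036·72+0.049·9.9) = 1.245
  sum: 1.301 + 1.245 → r_corr = 2.546 μm/a

r_corr = 2.55 μm/a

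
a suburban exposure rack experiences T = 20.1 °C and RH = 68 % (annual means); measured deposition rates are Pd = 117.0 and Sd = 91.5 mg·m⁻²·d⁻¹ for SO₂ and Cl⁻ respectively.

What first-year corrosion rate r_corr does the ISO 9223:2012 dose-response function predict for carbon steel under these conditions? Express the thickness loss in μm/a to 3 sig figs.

carbon steel: temperature factor f = -0.054·(10.1) = -0.5454
  Pd branch = 1.77·Pd^0.52·e^(0.02·RH+f) = 47.56 μm/a
  Cl⁻ term: 0.102·91.5^0.62·exp(0.033·68+0.04·20.1) = 35.35
  sum: 47.56 + 35.35 → r_corr = 82.91 μm/a

r_corr = 82.9 μm/a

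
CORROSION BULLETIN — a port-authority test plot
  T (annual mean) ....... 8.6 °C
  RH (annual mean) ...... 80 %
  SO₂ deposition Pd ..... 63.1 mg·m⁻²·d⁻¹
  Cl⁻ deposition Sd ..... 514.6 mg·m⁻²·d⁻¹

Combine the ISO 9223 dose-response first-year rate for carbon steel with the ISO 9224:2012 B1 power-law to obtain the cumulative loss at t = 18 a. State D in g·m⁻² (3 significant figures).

D(18) = 5.63e+03 g·m⁻²

carbon steel: T≤10 °C ⇒ hinge +0.150·(8.6−10) = -0.2100
  sulphur-dioxide contribution → 61.33 μm/a
  chloride contribution → 96.75 μm/a
  ⇒ r_corr(carbon steel) = 158.1 μm/a
Power-law: D(18) = r_corr · 18^0.523
  D(18) = 158.1 × 18^0.523 = 158.1 × 4.534 = 716.8 μm
  Mass loss = 716.8 μm × 7.85 g/cm³ = 5627 g·m⁻²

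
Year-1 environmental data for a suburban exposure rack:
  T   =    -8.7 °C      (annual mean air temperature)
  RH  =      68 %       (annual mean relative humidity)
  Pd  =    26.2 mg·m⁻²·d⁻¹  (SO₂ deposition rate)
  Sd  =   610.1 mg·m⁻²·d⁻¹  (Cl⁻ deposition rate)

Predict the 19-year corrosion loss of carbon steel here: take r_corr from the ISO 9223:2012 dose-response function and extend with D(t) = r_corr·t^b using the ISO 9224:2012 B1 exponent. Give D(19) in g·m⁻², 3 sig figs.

D(19) = 1.41e+03 g·m⁻²

carbon steel: temperature factor f = +0.150·(-18.7) = -2.8050
  sulphur-dioxide contribution → 2.28 μm/a
  chloride contribution → 36.22 μm/a
  ⇒ r_corr(carbon steel) = 38.5 μm/a
Power-law: D(19) = r_corr · 19^0.523
  D(19) = 38.5 × 19^0.523 = 38.5 × 4.664 = 179.6 μm
  Mass loss = 179.6 μm × 7.85 g/cm³ = 1410 g·m⁻²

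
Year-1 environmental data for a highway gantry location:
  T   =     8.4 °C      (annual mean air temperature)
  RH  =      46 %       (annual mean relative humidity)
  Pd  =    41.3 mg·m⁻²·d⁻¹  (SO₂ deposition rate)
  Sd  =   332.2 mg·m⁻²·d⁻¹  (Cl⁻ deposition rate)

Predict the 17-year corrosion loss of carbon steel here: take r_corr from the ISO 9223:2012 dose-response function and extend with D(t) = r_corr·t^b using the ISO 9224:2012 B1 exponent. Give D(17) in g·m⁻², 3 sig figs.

carbon steel: temperature factor f = +0.150·(-1.6) = -0.2400
  SO₂ term: 1.77·41.3^0.52·exp(0.02·46-0.2400) = 24.19
  Sd branch = 0.102·Sd^0.62·e^(0.033·RH+0.04·T) = 23.83 μm/a
  sum: 24.19 + 23.83 → r_corr = 48.01 μm/a
Power-law: D(17) = r_corr · 17^0.523
  D(17) = 48.01 × 17^0.523 = 48.01 × 4.401 = 211.3 μm
  Mass loss = 211.3 μm × 7.85 g/cm³ = 1659 g·m⁻²

D(17) = 1.66e+03 g·m⁻²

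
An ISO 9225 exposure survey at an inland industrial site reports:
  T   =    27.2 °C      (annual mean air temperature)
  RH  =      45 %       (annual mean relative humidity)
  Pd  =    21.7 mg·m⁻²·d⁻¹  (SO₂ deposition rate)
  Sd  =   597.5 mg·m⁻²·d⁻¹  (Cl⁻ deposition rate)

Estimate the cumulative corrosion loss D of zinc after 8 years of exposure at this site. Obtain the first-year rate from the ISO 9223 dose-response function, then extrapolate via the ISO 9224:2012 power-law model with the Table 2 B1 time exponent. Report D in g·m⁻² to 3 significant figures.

zinc: f(T) = -0.071·(T−10) [T>10 °C] = -1.2212
  sulphur-dioxide contribution → 0.1168 μm/a
  chloride contribution → 9.682 μm/a
  total first-year rate 9.799 μm/a
Power-law: D(8) = r_corr · 8^0.813
  D(8) = 9.799 × 8^0.813 = 9.799 × 5.423 = 53.14 μm
  Mass loss = 53.14 μm × 7.14 g/cm³ = 379.4 g·m⁻²

D(8) = 379 g·m⁻²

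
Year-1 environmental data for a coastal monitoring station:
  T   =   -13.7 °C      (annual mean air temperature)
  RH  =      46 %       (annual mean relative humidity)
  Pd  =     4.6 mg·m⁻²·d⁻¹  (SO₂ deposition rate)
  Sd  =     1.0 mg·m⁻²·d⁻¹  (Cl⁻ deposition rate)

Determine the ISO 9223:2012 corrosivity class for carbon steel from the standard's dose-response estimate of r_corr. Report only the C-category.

carbon steel: temperature factor f = +0.150·(-23.7) = -3.5550
  sulphur-dioxide contribution → 0.2807 μm/a
  chloride contribution → 0.2691 μm/a
  ⇒ r_corr(carbon steel) = 0.5498 μm/a
0.55 μm/a falls in (0, 1.3] for carbon steel → category C1

C1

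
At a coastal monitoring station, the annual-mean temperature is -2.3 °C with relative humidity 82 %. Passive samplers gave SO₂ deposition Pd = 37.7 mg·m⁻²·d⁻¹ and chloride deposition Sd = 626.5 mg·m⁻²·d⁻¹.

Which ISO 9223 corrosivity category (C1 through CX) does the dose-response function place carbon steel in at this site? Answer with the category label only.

carbon steel: T≤10 °C ⇒ hinge +0.150·(-2.3−10) = -1.8450
  sulphur-dioxide contribution → 9.52 μm/a
  chloride contribution → 75.5 μm/a
  total first-year rate 85.02 μm/a
ISO 9223 Table 2 (carbon steel): 80 < 85 ≤ 200 μm/a ⇒ C5

C5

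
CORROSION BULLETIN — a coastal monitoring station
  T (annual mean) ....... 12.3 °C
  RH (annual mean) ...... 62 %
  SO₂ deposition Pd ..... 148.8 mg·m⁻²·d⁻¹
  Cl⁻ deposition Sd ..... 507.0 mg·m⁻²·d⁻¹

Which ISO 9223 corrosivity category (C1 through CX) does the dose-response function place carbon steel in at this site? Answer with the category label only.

carbon steel: T>10 °C ⇒ hinge -0.054·(12.3−10) = -0.1242
  SO₂ term: 1.77·148.8^0.52·exp(0.02·62-0.1242) = 72.83
  Sd branch = 0.102·Sd^0.62·e^(0.033·RH+0.04·T) = 61.37 μm/a
  sum: 72.83 + 61.37 → r_corr = 134.2 μm/a
Category bounds: 80…200 μm/a bracket r_corr ⇒ C5

C5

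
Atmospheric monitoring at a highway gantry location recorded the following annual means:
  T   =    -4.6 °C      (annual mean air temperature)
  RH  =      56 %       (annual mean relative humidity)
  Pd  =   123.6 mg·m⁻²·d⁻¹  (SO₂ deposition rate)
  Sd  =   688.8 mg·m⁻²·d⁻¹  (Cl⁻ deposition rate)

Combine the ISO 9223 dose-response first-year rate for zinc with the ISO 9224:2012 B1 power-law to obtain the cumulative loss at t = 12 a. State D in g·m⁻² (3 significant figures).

D(12) = 85.0 g·m⁻²

zinc: f(T) = +0.038·(T−10) [T≤10 °C] = -0.5548
  SO₂ term: 0.0129·123.6^0.44·exp(0.046·56-0.5548) = 0.8107
  Cl⁻ term: 0.0175·688.8^0.57·exp(0.008·56+0.085·-4.6) = 0.7683
  r_corr = 0.8107 + 0.7683 = 1.579 μm/a
Long-term exponent b (ISO 9224 Table 2, B1) = 0.813
  D(12) = 1.579 × 12^0.813 = 1.579 × 7.54 = 11.91 μm
  Mass loss = 11.91 μm × 7.14 g/cm³ = 85.01 g·m⁻²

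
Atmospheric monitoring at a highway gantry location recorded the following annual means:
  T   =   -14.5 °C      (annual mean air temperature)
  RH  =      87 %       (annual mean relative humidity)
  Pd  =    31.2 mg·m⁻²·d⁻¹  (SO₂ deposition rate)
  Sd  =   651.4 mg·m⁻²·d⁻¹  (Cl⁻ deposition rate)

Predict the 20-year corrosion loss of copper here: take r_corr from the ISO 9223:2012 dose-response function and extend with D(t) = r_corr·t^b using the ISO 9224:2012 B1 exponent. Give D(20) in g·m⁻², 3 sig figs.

D(20) = 50.5 g·m⁻²

copper: temperature factor f = +0.126·(-24.5) = -3.0870
  sulphur-dioxide contribution → 0.1003 μm/a
  chloride contribution → 0.6639 μm/a
  ⇒ r_corr(copper) = 0.7642 μm/a
Power-law: D(20) = r_corr · 20^0.667
  D(20) = 0.7642 × 20^0.667 = 0.7642 × 7.375 = 5.636 μm
  Mass loss = 5.636 μm × 8.96 g/cm³ = 50.5 g·m⁻²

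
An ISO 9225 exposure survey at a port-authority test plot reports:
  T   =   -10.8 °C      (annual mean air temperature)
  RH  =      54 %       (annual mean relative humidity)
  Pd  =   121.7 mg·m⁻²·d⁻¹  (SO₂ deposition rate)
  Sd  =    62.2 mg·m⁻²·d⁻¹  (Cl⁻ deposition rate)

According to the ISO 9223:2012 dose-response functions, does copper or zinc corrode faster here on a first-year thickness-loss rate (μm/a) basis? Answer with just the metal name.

zinc

copper: f(T) = +0.126·(T−10) [T≤10 °C] = -2.6208
  Pd branch = 0.0053·Pd^0.26·e^(0.059·RH+f) = 0.0325 μm/a
  Sd branch = 0.01025·Sd^0.27·e^(0.036·RH+0.049·T) = 0.1287 μm/a
  r_corr = 0.0325 + 0.1287 = 0.1612 μm/a
zinc: T≤10 °C ⇒ hinge +0.038·(-10.8−10) = -0.7904
  SO₂ term: 0.0129·121.7^0.44·exp(0.046·54-0.7904) = 0.5803
  Sd branch = 0.0175·Sd^0.57·e^(0.008·RH+0.085·T) = 0.1134 μm/a
  r_corr = 0.5803 + 0.1134 = 0.6936 μm/a
Ordering by μm/a: zinc (0.694) > copper (0.161)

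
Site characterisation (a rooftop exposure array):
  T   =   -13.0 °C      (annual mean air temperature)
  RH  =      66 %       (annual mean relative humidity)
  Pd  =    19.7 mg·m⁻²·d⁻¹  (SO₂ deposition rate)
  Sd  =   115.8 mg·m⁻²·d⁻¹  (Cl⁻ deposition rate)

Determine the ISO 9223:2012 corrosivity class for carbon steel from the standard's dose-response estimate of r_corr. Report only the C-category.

C2

carbon steel: T≤10 °C ⇒ hinge +0.150·(-13.0−10) = -3.4500
  Pd branch = 1.77·Pd^0.52·e^(0.02·RH+f) = 0.9909 μm/a
  Cl⁻ term: 0.102·115.8^0.62·exp(0.033·66+0.04·-13.0) = 10.19
  r_corr = 0.9909 + 10.19 = 11.18 μm/a
ISO 9223 Table 2 (carbon steel): 1.3 < 11.2 ≤ 25 μm/a ⇒ C2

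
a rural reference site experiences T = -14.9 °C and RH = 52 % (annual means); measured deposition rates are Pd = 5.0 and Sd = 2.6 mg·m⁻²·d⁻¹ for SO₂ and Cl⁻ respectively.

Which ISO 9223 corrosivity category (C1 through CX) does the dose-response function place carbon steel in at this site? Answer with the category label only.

carbon steel: f(T) = +0.150·(T−10) [T≤10 °C] = -3.7350
  Pd branch = 1.77·Pd^0.52·e^(0.02·RH+f) = 0.2761 μm/a
  Sd branch = 0.102·Sd^0.62·e^(0.033·RH+0.04·T) = 0.5653 μm/a
  r_corr = 0.2761 + 0.5653 = 0.8414 μm/a
Category bounds: 0…1.3 μm/a bracket r_corr ⇒ C1

C1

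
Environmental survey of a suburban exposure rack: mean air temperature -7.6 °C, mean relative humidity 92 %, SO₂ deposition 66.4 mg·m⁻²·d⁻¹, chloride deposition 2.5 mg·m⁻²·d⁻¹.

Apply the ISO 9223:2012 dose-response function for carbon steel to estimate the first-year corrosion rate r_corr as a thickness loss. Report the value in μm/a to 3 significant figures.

r_corr = 9.81 μm/a

carbon steel: temperature factor f = +0.150·(-17.6) = -2.6400
  Pd branch = 1.77·Pd^0.52·e^(0.02·RH+f) = 7.048 μm/a
  Cl⁻ term: 0.102·2.5^0.62·exp(0.033·92+0.04·-7.6) = 2.766
  sum: 7.048 + 2.766 → r_corr = 9.814 μm/a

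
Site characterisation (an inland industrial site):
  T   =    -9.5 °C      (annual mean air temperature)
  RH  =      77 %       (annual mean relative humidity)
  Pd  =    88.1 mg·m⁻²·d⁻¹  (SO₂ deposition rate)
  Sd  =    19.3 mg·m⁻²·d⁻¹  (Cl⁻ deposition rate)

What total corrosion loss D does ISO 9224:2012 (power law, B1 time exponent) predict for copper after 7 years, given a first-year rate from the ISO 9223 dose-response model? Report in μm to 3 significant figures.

D(7) = 1.34 μm

copper: temperature factor f = +0.126·(-19.5) = -2.4570
  sulphur-dioxide contribution → 0.1367 μm/a
  chloride contribution → 0.2288 μm/a
  ⇒ r_corr(copper) = 0.3656 μm/a
ISO 9224: D(t) = r_corr · t^b with b = 0.667 (copper, B1)
  D(7) = 0.3656 × 7^0.667 = 0.3656 × 3.662 = 1.339 μm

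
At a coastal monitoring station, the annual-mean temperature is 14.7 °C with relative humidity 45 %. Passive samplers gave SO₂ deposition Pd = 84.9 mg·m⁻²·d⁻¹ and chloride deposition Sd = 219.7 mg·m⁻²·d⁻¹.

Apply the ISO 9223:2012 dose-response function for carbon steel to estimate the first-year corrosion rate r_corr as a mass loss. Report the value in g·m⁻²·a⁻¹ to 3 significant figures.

r_corr = 447 g·m⁻²·a⁻¹

carbon steel: temperature factor f = -0.054·(4.7) = -0.2538
  SO₂ term: 1.77·84.9^0.52·exp(0.02·45-0.2538) = 34.01
  Sd branch = 0.102·Sd^0.62·e^(0.033·RH+0.04·T) = 22.95 μm/a
  sum: 34.01 + 22.95 → r_corr = 56.97 μm/a
Convert to mass loss: 56.97 μm/a × 7.85 g/cm³ = 447.2 g·m⁻²·a⁻¹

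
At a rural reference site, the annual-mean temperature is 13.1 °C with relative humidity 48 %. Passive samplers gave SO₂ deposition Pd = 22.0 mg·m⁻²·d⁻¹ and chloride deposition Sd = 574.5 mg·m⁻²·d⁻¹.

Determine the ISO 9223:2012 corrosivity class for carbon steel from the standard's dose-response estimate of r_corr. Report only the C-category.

C4

carbon steel: f(T) = -0.054·(T−10) [T>10 °C] = -0.1674
  SO₂ term: 1.77·22.0^0.52·exp(0.02·48-0.1674) = 19.51
  Sd branch = 0.102·Sd^0.62·e^(0.033·RH+0.04·T) = 43.14 μm/a
  sum: 19.51 + 43.14 → r_corr = 62.65 μm/a
62.6 μm/a falls in (50, 80] for carbon steel → category C4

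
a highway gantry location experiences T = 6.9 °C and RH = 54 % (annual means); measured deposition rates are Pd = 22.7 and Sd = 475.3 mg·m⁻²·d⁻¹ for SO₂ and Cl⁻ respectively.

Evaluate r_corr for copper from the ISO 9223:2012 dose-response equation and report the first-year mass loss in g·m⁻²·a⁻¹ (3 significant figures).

r_corr = 6.50 g·m⁻²·a⁻¹

copper: T≤10 °C ⇒ hinge +0.126·(6.9−10) = -0.3906
  Pd branch = 0.0053·Pd^0.26·e^(0.059·RH+f) = 0.1954 μm/a
  Sd branch = 0.01025·Sd^0.27·e^(0.036·RH+0.049·T) = 0.5304 μm/a
  sum: 0.1954 + 0.5304 → r_corr = 0.7258 μm/a
Convert to mass loss: 0.7258 μm/a × 8.96 g/cm³ = 6.503 g·m⁻²·a⁻¹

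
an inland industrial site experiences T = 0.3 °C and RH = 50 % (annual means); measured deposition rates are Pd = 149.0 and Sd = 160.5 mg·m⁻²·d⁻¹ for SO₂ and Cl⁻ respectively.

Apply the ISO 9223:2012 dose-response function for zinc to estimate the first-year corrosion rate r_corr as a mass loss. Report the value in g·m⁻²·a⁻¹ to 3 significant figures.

r_corr = 9.20 g·m⁻²·a⁻¹

zinc: temperature factor f = +0.038·(-9.7) = -0.3686
  Pd branch = 0.0129·Pd^0.44·e^(0.046·RH+f) = 0.8046 μm/a
  Sd branch = 0.0175·Sd^0.57·e^(0.008·RH+0.085·T) = 0.4841 μm/a
  r_corr = 0.8046 + 0.4841 = 1.289 μm/a
Convert to mass loss: 1.289 μm/a × 7.14 g/cm³ = 9.202 g·m⁻²·a⁻¹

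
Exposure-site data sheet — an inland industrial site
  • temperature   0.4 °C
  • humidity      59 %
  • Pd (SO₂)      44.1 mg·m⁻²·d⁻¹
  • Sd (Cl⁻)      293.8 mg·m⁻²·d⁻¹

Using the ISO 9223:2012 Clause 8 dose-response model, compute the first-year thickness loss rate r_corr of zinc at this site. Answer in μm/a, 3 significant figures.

r_corr = 1.46 μm/a

zinc: f(T) = +0.038·(T−10) [T≤10 °C] = -0.3648
  SO₂ term: 0.0129·44.1^0.44·exp(0.046·59-0.3648) = 0.7151
  Cl⁻ term: 0.0175·293.8^0.57·exp(0.008·59+0.085·0.4) = 0.7406
  r_corr = 0.7151 + 0.7406 = 1.456 μm/a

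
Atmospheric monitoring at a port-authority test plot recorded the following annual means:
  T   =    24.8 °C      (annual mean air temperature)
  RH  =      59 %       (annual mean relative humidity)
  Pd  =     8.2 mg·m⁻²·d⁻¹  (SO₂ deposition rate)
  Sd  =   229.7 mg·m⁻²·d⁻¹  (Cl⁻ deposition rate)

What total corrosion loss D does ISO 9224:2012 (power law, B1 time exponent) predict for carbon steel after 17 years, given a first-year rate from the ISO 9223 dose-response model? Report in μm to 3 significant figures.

D(17) = 281 μm

carbon steel: T>10 °C ⇒ hinge -0.054·(24.8−10) = -0.7992
  Pd branch = 1.77·Pd^0.52·e^(0.02·RH+f) = 7.736 μm/a
  Cl⁻ term: 0.102·229.7^0.62·exp(0.033·59+0.04·24.8) = 56.09
  r_corr = 7.736 + 56.09 = 63.83 μm/a
ISO 9224: D(t) = r_corr · t^b with b = 0.523 (carbon steel, B1)
  D(17) = 63.83 × 17^0.523 = 63.83 × 4.401 = 280.9 μm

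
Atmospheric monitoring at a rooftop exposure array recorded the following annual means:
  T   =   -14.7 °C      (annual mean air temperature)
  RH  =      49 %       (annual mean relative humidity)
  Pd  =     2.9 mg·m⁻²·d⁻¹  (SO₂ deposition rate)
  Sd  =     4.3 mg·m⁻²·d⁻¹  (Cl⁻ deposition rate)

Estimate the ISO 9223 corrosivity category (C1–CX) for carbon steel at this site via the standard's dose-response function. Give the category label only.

carbon steel: T≤10 °C ⇒ hinge +0.150·(-14.7−10) = -3.7050
  SO₂ term: 1.77·2.9^0.52·exp(0.02·49-3.7050) = 0.2018
  Sd branch = 0.102·Sd^0.62·e^(0.033·RH+0.04·T) = 0.7051 μm/a
  sum: 0.2018 + 0.7051 → r_corr = 0.9069 μm/a
ISO 9223 Table 2 (carbon steel): 0 < 0.907 ≤ 1.3 μm/a ⇒ C1

C1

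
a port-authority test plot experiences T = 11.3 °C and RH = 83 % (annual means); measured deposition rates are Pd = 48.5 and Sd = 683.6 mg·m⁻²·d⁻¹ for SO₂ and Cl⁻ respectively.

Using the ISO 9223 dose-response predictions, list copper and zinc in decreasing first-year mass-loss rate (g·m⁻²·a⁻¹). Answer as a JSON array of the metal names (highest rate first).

copper: T>10 °C ⇒ hinge -0.080·(11.3−10) = -0.1040
  sulphur-dioxide contribution → 1.754 μm/a
  chloride contribution → 2.062 μm/a
  total first-year rate 3.816 μm/a
  mass loss = 3.816 μm/a × 8.96 g/cm³ = 34.19 g·m⁻²·a⁻¹
zinc: temperature factor f = -0.071·(1.3) = -0.0923
  sulphur-dioxide contribution → 2.954 μm/a
  chloride contribution → 3.668 μm/a
  ⇒ r_corr(zinc) = 6.621 μm/a
  mass loss = 6.621 μm/a × 7.14 g/cm³ = 47.28 g·m⁻²·a⁻¹
Ordering by g·m⁻²·a⁻¹: zinc (47.3) > copper (34.2)

["zinc", "copper"]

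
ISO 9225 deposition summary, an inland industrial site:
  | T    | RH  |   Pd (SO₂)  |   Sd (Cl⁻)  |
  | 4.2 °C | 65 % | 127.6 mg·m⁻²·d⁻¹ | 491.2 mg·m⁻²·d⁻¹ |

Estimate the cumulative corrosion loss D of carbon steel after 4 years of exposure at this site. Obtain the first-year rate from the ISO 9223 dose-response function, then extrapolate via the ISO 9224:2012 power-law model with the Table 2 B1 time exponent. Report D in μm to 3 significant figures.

D(4) = 169 μm

carbon steel: T≤10 °C ⇒ hinge +0.150·(4.2−10) = -0.8700
  Pd branch = 1.77·Pd^0.52·e^(0.02·RH+f) = 33.87 μm/a
  Sd branch = 0.102·Sd^0.62·e^(0.033·RH+0.04·T) = 48.05 μm/a
  r_corr = 33.87 + 48.05 = 81.92 μm/a
ISO 9224: D(t) = r_corr · t^b with b = 0.523 (carbon steel, B1)
  D(4) = 81.92 × 4^0.523 = 81.92 × 2.065 = 169.1 μm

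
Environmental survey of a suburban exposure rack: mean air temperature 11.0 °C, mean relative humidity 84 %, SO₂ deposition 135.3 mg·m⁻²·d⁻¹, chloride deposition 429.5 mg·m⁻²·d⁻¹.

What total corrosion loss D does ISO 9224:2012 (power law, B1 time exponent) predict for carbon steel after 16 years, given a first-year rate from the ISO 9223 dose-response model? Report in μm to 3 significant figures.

carbon steel: temperature factor f = -0.054·(1.0) = -0.0540
  Pd branch = 1.77·Pd^0.52·e^(0.02·RH+f) = 115.5 μm/a
  Sd branch = 0.102·Sd^0.62·e^(0.033·RH+0.04·T) = 108.6 μm/a
  r_corr = 115.5 + 108.6 = 224.1 μm/a
Power-law: D(16) = r_corr · 16^0.523
  D(16) = 224.1 × 16^0.523 = 224.1 × 4.263 = 955.4 μm

D(16) = 955 μm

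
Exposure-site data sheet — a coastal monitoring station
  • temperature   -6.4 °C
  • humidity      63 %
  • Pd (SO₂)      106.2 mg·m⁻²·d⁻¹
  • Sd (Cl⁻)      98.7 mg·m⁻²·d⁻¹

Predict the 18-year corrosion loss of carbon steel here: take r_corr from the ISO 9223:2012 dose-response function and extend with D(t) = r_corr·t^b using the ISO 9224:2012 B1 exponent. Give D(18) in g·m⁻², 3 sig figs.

carbon steel: T≤10 °C ⇒ hinge +0.150·(-6.4−10) = -2.4600
  Pd branch = 1.77·Pd^0.52·e^(0.02·RH+f) = 6.031 μm/a
  Sd branch = 0.102·Sd^0.62·e^(0.033·RH+0.04·T) = 10.88 μm/a
  r_corr = 6.031 + 10.88 = 16.92 μm/a
Long-term exponent b (ISO 9224 Table 2, B1) = 0.523
  D(18) = 16.92 × 18^0.523 = 16.92 × 4.534 = 76.7 μm
  Mass loss = 76.7 μm × 7.85 g/cm³ = 602.1 g·m⁻²

D(18) = 602 g·m⁻²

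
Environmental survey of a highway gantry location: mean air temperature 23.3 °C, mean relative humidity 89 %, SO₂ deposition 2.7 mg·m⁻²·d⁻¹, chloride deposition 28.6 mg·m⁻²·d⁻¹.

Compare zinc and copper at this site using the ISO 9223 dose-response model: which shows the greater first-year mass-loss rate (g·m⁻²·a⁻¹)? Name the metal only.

zinc: T>10 °C ⇒ hinge -0.071·(23.3−10) = -0.9443
  SO₂ term: 0.0129·2.7^0.44·exp(0.046·89-0.9443) = 0.4659
  Sd branch = 0.0175·Sd^0.57·e^(0.008·RH+0.085·T) = 1.748 μm/a
  sum: 0.4659 + 1.748 → r_corr = 2.214 μm/a
  mass loss = 2.214 μm/a × 7.14 g/cm³ = 15.81 g·m⁻²·a⁻¹
copper: temperature factor f = -0.080·(13.3) = -1.0640
  Pd branch = 0.0053·Pd^0.26·e^(0.059·RH+f) = 0.4517 μm/a
  Cl⁻ term: 0.01025·28.6^0.27·exp(0.036·89+0.049·23.3) = 1.955
  sum: 0.4517 + 1.955 → r_corr = 2.407 μm/a
  mass loss = 2.407 μm/a × 8.96 g/cm³ = 21.57 g·m⁻²·a⁻¹
Ordering by g·m⁻²·a⁻¹: copper (21.6) > zinc (15.8)

copper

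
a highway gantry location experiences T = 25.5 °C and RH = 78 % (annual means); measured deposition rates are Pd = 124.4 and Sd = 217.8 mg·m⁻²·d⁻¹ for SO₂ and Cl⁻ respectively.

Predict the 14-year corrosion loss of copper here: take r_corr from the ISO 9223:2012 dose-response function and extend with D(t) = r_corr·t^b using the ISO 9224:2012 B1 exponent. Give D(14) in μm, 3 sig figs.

copper: temperature factor f = -0.080·(15.5) = -1.2400
  Pd branch = 0.0053·Pd^0.26·e^(0.059·RH+f) = 0.5358 μm/a
  Sd branch = 0.01025·Sd^0.27·e^(0.036·RH+0.049·T) = 2.536 μm/a
  r_corr = 0.5358 + 2.536 = 3.072 μm/a
ISO 9224: D(t) = r_corr · t^b with b = 0.667 (copper, B1)
  D(14) = 3.072 × 14^0.667 = 3.072 × 5.814 = 17.86 μm

D(14) = 17.9 μm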